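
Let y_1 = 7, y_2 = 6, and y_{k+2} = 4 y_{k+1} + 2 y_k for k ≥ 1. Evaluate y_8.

y_3 = 4(6) + 2(7) = 38
y_4 = 4(38) + 2(6) = 164
y_5 = 4(164) + 2(38) = 732
y_6 = 4(732) + 2(164) = 3256
y_7 = 4(3256) + 2(732) = 14488
y_8 = 4(14488) + 2(3256) = 64464

64464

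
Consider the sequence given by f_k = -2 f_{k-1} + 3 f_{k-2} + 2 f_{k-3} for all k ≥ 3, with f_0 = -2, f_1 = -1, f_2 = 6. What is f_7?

f_3 = -2·6 + 3·(-1) + 2·(-2) = -19
f_4 = -2·(-19) + 3·6 + 2·(-1) = 54
f_5 = -2·54 + 3·(-19) + 2·6 = -153
f_6 = -2·(-153) + 3·54 + 2·(-19) = 430
f_7 = -2·430 + 3·(-153) + 2·54 = -1211

-1211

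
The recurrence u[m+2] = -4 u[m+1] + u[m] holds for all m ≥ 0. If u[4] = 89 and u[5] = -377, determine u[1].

-1

Rearranging, u[m-2] = u[m] + 4 u[m-1].
u[3] = -377 + 4(89) = -21
u[2] = 89 + 4(-21) = 5
u[1] = -21 + 4(5) = -1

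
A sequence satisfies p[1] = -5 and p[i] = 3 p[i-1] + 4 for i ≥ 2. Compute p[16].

-43046723

The fixed point is 4/(1 - 3) = -2, so p[i] + 2 = 3(p[i-1] + 2).
Hence p[i] = -3·3^{i-1} - 2.
p[16] = -3·3^{15} - 2 = -3·14348907 - 2 = -43046723.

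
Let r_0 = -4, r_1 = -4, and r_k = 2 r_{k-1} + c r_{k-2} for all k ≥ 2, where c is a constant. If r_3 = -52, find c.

3

r_2 = -8 - 4c
r_3 = -16 - 12c
So -16 - 12c = -52, giving c = 3.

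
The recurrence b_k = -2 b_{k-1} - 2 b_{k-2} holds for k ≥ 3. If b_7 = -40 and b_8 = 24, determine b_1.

Rearranging, b_{k-2} = (b_k + 2 b_{k-1}) / -2.
b_6 = (24 + 2*(-40)) / -2 = -56/-2 = 28
b_5 = (-40 + 2*28) / -2 = 16/-2 = -8
b_4 = (28 + 2*(-8)) / -2 = 12/-2 = -6
b_3 = (-8 + 2*(-6)) / -2 = -20/-2 = 10
b_2 = (-6 + 2*10) / -2 = 14/-2 = -7
b_1 = (10 + 2*(-7)) / -2 = -4/-2 = 2

2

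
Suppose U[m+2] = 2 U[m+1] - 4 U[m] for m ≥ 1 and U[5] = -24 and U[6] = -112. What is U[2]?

Rearranging, U[m-2] = (U[m] - 2 U[m-1]) / -4.
U[4] = (-112 - 2*(-24)) / -4 = -64/-4 = 16
U[3] = (-24 - 2*16) / -4 = -56/-4 = 14
U[2] = (16 - 2*14) / -4 = -12/-4 = 3

3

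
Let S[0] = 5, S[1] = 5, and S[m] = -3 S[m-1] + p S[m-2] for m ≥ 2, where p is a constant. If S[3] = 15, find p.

3

S[2] = -15 + 5p
S[3] = 45 - 10p
So 45 - 10p = 15, giving p = 3.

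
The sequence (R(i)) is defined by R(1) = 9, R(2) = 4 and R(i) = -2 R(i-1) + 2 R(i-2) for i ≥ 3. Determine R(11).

R(3) = -2(4) + 2(9) = 10
R(4) = -2(10) + 2(4) = -12
R(5) = -2(-12) + 2(10) = 44
R(6) = -2(44) + 2(-12) = -112
R(7) = -2(-112) + 2(44) = 312
R(8) = -2(312) + 2(-112) = -848
R(9) = -2(-848) + 2(312) = 2320
R(10) = -2(2320) + 2(-848) = -6336
R(11) = -2(-6336) + 2(2320) = 17312

17312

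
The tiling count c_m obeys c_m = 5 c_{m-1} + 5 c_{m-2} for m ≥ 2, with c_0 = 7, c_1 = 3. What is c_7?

315375

c_2 = 5*3 + 5*7 = 50
c_3 = 5*50 + 5*3 = 265
c_4 = 5*265 + 5*50 = 1575
c_5 = 5*1575 + 5*265 = 9200
c_6 = 5*9200 + 5*1575 = 53875
c_7 = 5*53875 + 5*9200 = 315375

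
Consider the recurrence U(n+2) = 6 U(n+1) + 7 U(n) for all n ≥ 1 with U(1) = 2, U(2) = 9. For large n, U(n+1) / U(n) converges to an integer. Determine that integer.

The characteristic equation is r^2 - 6r - 7 = 0, which factors as (r - 7)(r + 1) = 0.
So the roots are 7 and -1. Since |7| > |-1| and the coefficient of 7^n is non-zero, the ratio tends to 7.

7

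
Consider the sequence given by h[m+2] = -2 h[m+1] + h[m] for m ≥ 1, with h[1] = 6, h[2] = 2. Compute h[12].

h[3] = -2*2 + 6 = 2
h[4] = -2*2 + 2 = -2
h[5] = -2*(-2) + 2 = 6
h[6] = -2*6 + (-2) = -14
h[7] = -2*(-14) + 6 = 34
h[8] = -2*34 + (-14) = -82
h[9] = -2*(-82) + 34 = 198
h[10] = -2*198 + (-82) = -478
h[11] = -2*(-478) + 198 = 1154
h[12] = -2*1154 + (-478) = -2786

-2786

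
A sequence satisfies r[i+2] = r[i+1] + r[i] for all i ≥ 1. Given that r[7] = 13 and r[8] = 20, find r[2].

Rearranging, r[i-2] = r[i] - r[i-1].
r[6] = 20 - 13 = 7
r[5] = 13 - 7 = 6
r[4] = 7 - 6 = 1
r[3] = 6 - 1 = 5
r[2] = 1 - 5 = -4

-4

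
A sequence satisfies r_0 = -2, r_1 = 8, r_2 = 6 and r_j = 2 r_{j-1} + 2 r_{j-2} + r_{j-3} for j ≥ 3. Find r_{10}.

r_3 = 2·6 + 2·8 + (-2) = 26
r_4 = 2·26 + 2·6 + 8 = 72
r_5 = 2·72 + 2·26 + 6 = 202
r_6 = 2·202 + 2·72 + 26 = 574
r_7 = 2·574 + 2·202 + 72 = 1624
r_8 = 2·1624 + 2·574 + 202 = 4598
r_9 = 2·4598 + 2·1624 + 574 = 13018
r_{10} = 2·13018 + 2·4598 + 1624 = 36856

36856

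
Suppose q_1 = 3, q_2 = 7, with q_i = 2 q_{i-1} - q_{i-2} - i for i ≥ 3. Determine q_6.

q_3 = 2·7 - 3 - 3 = 8
q_4 = 2·8 - 7 - 4 = 5
q_5 = 2·5 - 8 - 5 = -3
q_6 = 2·(-3) - 5 - 6 = -17

-17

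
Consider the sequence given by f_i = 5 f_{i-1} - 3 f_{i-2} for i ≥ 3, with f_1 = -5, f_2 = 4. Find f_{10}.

f_3 = 5(4) - 3(-5) = 35
f_4 = 5(35) - 3(4) = 163
f_5 = 5(163) - 3(35) = 710
f_6 = 5(710) - 3(163) = 3061
f_7 = 5(3061) - 3(710) = 13175
f_8 = 5(13175) - 3(3061) = 56692
f_9 = 5(56692) - 3(13175) = 243935
f_{10} = 5(243935) - 3(56692) = 1049599

1049599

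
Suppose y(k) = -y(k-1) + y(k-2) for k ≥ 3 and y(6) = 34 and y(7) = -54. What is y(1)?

Rearranging, y(k-2) = y(k) + y(k-1).
y(5) = -54 + 34 = -20
y(4) = 34 + (-20) = 14
y(3) = -20 + 14 = -6
y(2) = 14 + (-6) = 8
y(1) = -6 + 8 = 2

2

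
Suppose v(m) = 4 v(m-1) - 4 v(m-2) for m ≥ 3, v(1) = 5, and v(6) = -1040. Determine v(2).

Let v(2) = y.
v(3) = -20 + 4y
v(4) = -80 + 12y
v(5) = -240 + 32y
v(6) = -640 + 80y
So -640 + 80y = -1040, giving y = -5.

-5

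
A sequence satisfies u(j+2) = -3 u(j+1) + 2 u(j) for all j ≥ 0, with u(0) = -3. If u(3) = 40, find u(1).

2

Let u(1) = v.
u(2) = -6 - 3v
u(3) = 18 + 11v
So 18 + 11v = 40, giving v = 2.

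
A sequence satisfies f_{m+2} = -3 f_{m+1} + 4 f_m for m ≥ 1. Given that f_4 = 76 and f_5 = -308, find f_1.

Rearranging, f_{m-2} = (f_m + 3 f_{m-1}) / 4.
f_3 = (-308 + 3*76) / 4 = -80/4 = -20
f_2 = (76 + 3*(-20)) / 4 = 16/4 = 4
f_1 = (-20 + 3*4) / 4 = -8/4 = -2

-2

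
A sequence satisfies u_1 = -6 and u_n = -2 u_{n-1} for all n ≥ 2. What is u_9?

-1536

u_2 = -2*(-6) = 12
u_3 = -2*12 = -24
u_4 = -2*(-24) = 48
u_5 = -2*48 = -96
u_6 = -2*(-96) = 192
u_7 = -2*192 = -384
u_8 = -2*(-384) = 768
u_9 = -2*768 = -1536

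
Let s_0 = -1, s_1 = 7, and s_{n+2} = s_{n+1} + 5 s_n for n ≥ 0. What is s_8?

s_2 = 7 + 5(-1) = 2
s_3 = 2 + 5(7) = 37
s_4 = 37 + 5(2) = 47
s_5 = 47 + 5(37) = 232
s_6 = 232 + 5(47) = 467
s_7 = 467 + 5(232) = 1627
s_8 = 1627 + 5(467) = 3962

3962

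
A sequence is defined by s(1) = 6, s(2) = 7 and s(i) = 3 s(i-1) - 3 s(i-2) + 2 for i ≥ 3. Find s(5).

-25

s(3) = 3*7 - 3*6 + 2 = 5
s(4) = 3*5 - 3*7 + 2 = -4
s(5) = 3*(-4) - 3*5 + 2 = -25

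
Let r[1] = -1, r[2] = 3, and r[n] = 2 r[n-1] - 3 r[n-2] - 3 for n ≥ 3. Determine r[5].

-21

r[3] = 2(3) - 3(-1) - 3 = 6
r[4] = 2(6) - 3(3) - 3 = 0
r[5] = 2(0) - 3(6) - 3 = -21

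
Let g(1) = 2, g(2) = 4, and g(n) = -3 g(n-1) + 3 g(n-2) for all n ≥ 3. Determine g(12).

1227150

g(3) = -3*4 + 3*2 = -6
g(4) = -3*(-6) + 3*4 = 30
g(5) = -3*30 + 3*(-6) = -108
g(6) = -3*(-108) + 3*30 = 414
g(7) = -3*414 + 3*(-108) = -1566
g(8) = -3*(-1566) + 3*414 = 5940
g(9) = -3*5940 + 3*(-1566) = -22518
g(10) = -3*(-22518) + 3*5940 = 85374
g(11) = -3*85374 + 3*(-22518) = -323676
g(12) = -3*(-323676) + 3*85374 = 1227150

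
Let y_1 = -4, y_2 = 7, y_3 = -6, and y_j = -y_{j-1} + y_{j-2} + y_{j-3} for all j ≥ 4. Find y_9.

-12

y_4 = -(-6) + 7 + (-4) = 9
y_5 = -9 + (-6) + 7 = -8
y_6 = -(-8) + 9 + (-6) = 11
y_7 = -11 + (-8) + 9 = -10
y_8 = -(-10) + 11 + (-8) = 13
y_9 = -13 + (-10) + 11 = -12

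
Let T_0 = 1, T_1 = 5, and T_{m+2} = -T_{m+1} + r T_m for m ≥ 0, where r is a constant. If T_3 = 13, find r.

T_2 = -5 + r
T_3 = 5 + 4r
So 5 + 4r = 13, giving r = 2.

2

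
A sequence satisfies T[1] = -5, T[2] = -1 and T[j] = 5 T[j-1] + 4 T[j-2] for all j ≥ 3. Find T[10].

T[3] = 5(-1) + 4(-5) = -25
T[4] = 5(-25) + 4(-1) = -129
T[5] = 5(-129) + 4(-25) = -745
T[6] = 5(-745) + 4(-129) = -4241
T[7] = 5(-4241) + 4(-745) = -24185
T[8] = 5(-24185) + 4(-4241) = -137889
T[9] = 5(-137889) + 4(-24185) = -786185
T[10] = 5(-786185) + 4(-137889) = -4482481

-4482481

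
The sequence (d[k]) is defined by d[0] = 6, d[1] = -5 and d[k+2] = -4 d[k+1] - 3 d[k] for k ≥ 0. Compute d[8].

-3274

d[2] = -4*(-5) - 3*6 = 2
d[3] = -4*2 - 3*(-5) = 7
d[4] = -4*7 - 3*2 = -34
d[5] = -4*(-34) - 3*7 = 115
d[6] = -4*115 - 3*(-34) = -358
d[7] = -4*(-358) - 3*115 = 1087
d[8] = -4*1087 - 3*(-358) = -3274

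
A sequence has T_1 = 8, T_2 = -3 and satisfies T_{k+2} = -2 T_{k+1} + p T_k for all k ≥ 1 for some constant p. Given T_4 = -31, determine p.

1

T_3 = 6 + 8p
T_4 = -12 - 19p
So -12 - 19p = -31, giving p = 1.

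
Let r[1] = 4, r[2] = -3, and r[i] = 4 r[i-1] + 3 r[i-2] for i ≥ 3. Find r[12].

-1714617

r[3] = 4(-3) + 3(4) = 0
r[4] = 4(0) + 3(-3) = -9
r[5] = 4(-9) + 3(0) = -36
r[6] = 4(-36) + 3(-9) = -171
r[7] = 4(-171) + 3(-36) = -792
r[8] = 4(-792) + 3(-171) = -3681
r[9] = 4(-3681) + 3(-792) = -17100
r[10] = 4(-17100) + 3(-3681) = -79443
r[11] = 4(-79443) + 3(-17100) = -369072
r[12] = 4(-369072) + 3(-79443) = -1714617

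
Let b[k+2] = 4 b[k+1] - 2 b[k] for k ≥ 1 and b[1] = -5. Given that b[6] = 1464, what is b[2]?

Let b[2] = x.
b[3] = 10 + 4x
b[4] = 40 + 14x
b[5] = 140 + 48x
b[6] = 480 + 164x
So 480 + 164x = 1464, giving x = 6.

6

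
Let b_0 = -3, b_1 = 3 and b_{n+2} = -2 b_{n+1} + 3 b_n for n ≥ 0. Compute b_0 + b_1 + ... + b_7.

2448

b_2 = -2*3 + 3*(-3) = -15
b_3 = -2*(-15) + 3*3 = 39
b_4 = -2*39 + 3*(-15) = -123
b_5 = -2*(-123) + 3*39 = 363
b_6 = -2*363 + 3*(-123) = -1095
b_7 = -2*(-1095) + 3*363 = 3279
Sum = (-3) + 3 + (-15) + 39 + (-123) + 363 + (-1095) + 3279 = 2448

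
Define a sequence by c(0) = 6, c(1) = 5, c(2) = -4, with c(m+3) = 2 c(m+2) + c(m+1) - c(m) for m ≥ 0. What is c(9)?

c(3) = 2·(-4) + 5 - 6 = -9
c(4) = 2·(-9) + (-4) - 5 = -27
c(5) = 2·(-27) + (-9) - (-4) = -59
c(6) = 2·(-59) + (-27) - (-9) = -136
c(7) = 2·(-136) + (-59) - (-27) = -304
c(8) = 2·(-304) + (-136) - (-59) = -685
c(9) = 2·(-685) + (-304) - (-136) = -1538

-1538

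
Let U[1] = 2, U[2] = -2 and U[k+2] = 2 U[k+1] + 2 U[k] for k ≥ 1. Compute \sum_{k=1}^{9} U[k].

-756

U[3] = 2*(-2) + 2*2 = 0
U[4] = 2*0 + 2*(-2) = -4
U[5] = 2*(-4) + 2*0 = -8
U[6] = 2*(-8) + 2*(-4) = -24
U[7] = 2*(-24) + 2*(-8) = -64
U[8] = 2*(-64) + 2*(-24) = -176
U[9] = 2*(-176) + 2*(-64) = -480
Sum = 2 + (-2) + 0 + (-4) + (-8) + (-24) + (-64) + (-176) + (-480) = -756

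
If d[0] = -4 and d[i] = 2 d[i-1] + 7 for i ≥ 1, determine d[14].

The fixed point is 7/(1 - 2) = -7, so d[i] + 7 = 2(d[i-1] + 7).
Hence d[i] = 3·2^i - 7.
d[14] = 3·2^{14} - 7 = 3·16384 - 7 = 49145.

49145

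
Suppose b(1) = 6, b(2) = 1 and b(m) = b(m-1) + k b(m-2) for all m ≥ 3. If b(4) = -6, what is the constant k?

-1

b(3) = 1 + 6k
b(4) = 1 + 7k
So 1 + 7k = -6, giving k = -1.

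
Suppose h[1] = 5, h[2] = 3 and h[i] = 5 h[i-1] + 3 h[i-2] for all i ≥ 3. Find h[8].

h[3] = 5·3 + 3·5 = 30
h[4] = 5·30 + 3·3 = 159
h[5] = 5·159 + 3·30 = 885
h[6] = 5·885 + 3·159 = 4902
h[7] = 5·4902 + 3·885 = 27165
h[8] = 5·27165 + 3·4902 = 150531

150531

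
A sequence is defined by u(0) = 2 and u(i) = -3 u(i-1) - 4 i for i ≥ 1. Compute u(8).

u(1) = -3(2) - 4 = -10
u(2) = -3(-10) - 8 = 22
u(3) = -3(22) - 12 = -78
u(4) = -3(-78) - 16 = 218
u(5) = -3(218) - 20 = -674
u(6) = -3(-674) - 24 = 1998
u(7) = -3(1998) - 28 = -6022
u(8) = -3(-6022) - 32 = 18034

18034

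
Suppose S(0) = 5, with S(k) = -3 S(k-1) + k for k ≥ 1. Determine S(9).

-94722

S(1) = -3·5 + 1 = -14
S(2) = -3·(-14) + 2 = 44
S(3) = -3·44 + 3 = -129
S(4) = -3·(-129) + 4 = 391
S(5) = -3·391 + 5 = -1168
S(6) = -3·(-1168) + 6 = 3510
S(7) = -3·3510 + 7 = -10523
S(8) = -3·(-10523) + 8 = 31577
S(9) = -3·31577 + 9 = -94722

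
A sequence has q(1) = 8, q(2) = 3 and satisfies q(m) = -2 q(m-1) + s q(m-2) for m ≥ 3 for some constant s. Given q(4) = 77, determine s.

-5

q(3) = -6 + 8s
q(4) = 12 - 13s
So 12 - 13s = 77, giving s = -5.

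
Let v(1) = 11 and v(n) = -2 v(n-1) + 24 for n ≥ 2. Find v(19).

786440

The fixed point is 24/(1 + 2) = 8, so v(n) - 8 = -2(v(n-1) - 8).
Hence v(n) = 3·(-2)^{n-1} + 8.
v(19) = 3·(-2)^{18} + 8 = 3·262144 + 8 = 786440.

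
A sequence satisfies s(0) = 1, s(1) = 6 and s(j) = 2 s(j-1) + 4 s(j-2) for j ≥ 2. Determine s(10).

s(2) = 2(6) + 4(1) = 16
s(3) = 2(16) + 4(6) = 56
s(4) = 2(56) + 4(16) = 176
s(5) = 2(176) + 4(56) = 576
s(6) = 2(576) + 4(176) = 1856
s(7) = 2(1856) + 4(576) = 6016
s(8) = 2(6016) + 4(1856) = 19456
s(9) = 2(19456) + 4(6016) = 62976
s(10) = 2(62976) + 4(19456) = 203776

203776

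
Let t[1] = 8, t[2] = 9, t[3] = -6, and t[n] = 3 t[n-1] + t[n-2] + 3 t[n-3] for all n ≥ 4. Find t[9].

8724

t[4] = 3(-6) + 9 + 3(8) = 15
t[5] = 3(15) + (-6) + 3(9) = 66
t[6] = 3(66) + 15 + 3(-6) = 195
t[7] = 3(195) + 66 + 3(15) = 696
t[8] = 3(696) + 195 + 3(66) = 2481
t[9] = 3(2481) + 696 + 3(195) = 8724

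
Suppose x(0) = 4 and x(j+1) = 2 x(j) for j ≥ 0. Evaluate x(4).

64

x(1) = 2·4 = 8
x(2) = 2·8 = 16
x(3) = 2·16 = 32
x(4) = 2·32 = 64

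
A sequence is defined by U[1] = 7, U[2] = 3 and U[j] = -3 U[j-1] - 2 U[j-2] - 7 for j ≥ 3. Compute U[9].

-3138

U[3] = -3·3 - 2·7 - 7 = -30
U[4] = -3·(-30) - 2·3 - 7 = 77
U[5] = -3·77 - 2·(-30) - 7 = -178
U[6] = -3·(-178) - 2·77 - 7 = 373
U[7] = -3·373 - 2·(-178) - 7 = -770
U[8] = -3·(-770) - 2·373 - 7 = 1557
U[9] = -3·1557 - 2·(-770) - 7 = -3138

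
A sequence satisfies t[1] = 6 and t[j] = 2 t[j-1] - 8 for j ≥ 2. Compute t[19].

The fixed point is -8/(1 - 2) = 8, so t[j] - 8 = 2(t[j-1] - 8).
Hence t[j] = -2·2^{j-1} + 8.
t[19] = -2·2^{18} + 8 = -2·262144 + 8 = -524280.

-524280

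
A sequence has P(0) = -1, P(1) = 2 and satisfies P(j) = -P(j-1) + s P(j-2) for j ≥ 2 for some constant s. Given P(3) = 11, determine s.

P(2) = -2 - s
P(3) = 2 + 3s
So 2 + 3s = 11, giving s = 3.

3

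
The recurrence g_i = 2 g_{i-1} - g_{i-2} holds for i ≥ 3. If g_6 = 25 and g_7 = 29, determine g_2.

Rearranging, g_{i-2} = -(g_i - 2 g_{i-1}).
g_5 = -(29 - 2·25) = 21
g_4 = -(25 - 2·21) = 17
g_3 = -(21 - 2·17) = 13
g_2 = -(17 - 2·13) = 9

9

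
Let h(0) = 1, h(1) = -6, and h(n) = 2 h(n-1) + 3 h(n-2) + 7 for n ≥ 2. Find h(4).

-29

h(2) = 2·(-6) + 3·1 + 7 = -2
h(3) = 2·(-2) + 3·(-6) + 7 = -15
h(4) = 2·(-15) + 3·(-2) + 7 = -29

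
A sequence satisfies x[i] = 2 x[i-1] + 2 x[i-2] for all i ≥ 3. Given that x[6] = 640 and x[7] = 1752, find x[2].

Rearranging, x[i-2] = (x[i] - 2 x[i-1]) / 2.
x[5] = (1752 - 2(640)) / 2 = 472/2 = 236
x[4] = (640 - 2(236)) / 2 = 168/2 = 84
x[3] = (236 - 2(84)) / 2 = 68/2 = 34
x[2] = (84 - 2(34)) / 2 = 16/2 = 8

8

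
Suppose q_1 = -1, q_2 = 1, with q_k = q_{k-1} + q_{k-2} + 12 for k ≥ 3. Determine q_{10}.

q_3 = 1 + (-1) + 12 = 12
q_4 = 12 + 1 + 12 = 25
q_5 = 25 + 12 + 12 = 49
q_6 = 49 + 25 + 12 = 86
q_7 = 86 + 49 + 12 = 147
q_8 = 147 + 86 + 12 = 245
q_9 = 245 + 147 + 12 = 404
q_{10} = 404 + 245 + 12 = 661

661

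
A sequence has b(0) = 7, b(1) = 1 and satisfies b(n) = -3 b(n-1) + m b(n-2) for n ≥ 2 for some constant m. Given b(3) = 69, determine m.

-3

b(2) = -3 + 7m
b(3) = 9 - 20m
So 9 - 20m = 69, giving m = -3.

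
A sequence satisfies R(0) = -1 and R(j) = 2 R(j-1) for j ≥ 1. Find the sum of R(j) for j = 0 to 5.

-63

R(1) = 2·(-1) = -2
R(2) = 2·(-2) = -4
R(3) = 2·(-4) = -8
R(4) = 2·(-8) = -16
R(5) = 2·(-16) = -32
Sum = (-1) + (-2) + (-4) + (-8) + (-16) + (-32) = -63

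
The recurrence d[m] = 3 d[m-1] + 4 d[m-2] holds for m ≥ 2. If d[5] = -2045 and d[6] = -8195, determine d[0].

Rearranging, d[m-2] = (d[m] - 3 d[m-1]) / 4.
d[4] = (-8195 - 3(-2045)) / 4 = -2060/4 = -515
d[3] = (-2045 - 3(-515)) / 4 = -500/4 = -125
d[2] = (-515 - 3(-125)) / 4 = -140/4 = -35
d[1] = (-125 - 3(-35)) / 4 = -20/4 = -5
d[0] = (-35 - 3(-5)) / 4 = -20/4 = -5

-5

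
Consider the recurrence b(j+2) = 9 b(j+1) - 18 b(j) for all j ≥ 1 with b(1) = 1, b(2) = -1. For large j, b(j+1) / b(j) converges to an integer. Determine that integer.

The characteristic equation is r^2 - 9r + 18 = 0, which factors as (r - 6)(r - 3) = 0.
So the roots are 6 and 3. Since |6| > |3| and the coefficient of 6^j is non-zero, the ratio tends to 6.

6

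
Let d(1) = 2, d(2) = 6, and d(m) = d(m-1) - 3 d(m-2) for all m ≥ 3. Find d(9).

-288

d(3) = 6 - 3·2 = 0
d(4) = 0 - 3·6 = -18
d(5) = (-18) - 3·0 = -18
d(6) = (-18) - 3·(-18) = 36
d(7) = 36 - 3·(-18) = 90
d(8) = 90 - 3·36 = -18
d(9) = (-18) - 3·90 = -288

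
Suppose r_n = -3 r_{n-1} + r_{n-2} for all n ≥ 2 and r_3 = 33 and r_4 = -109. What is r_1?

3

Rearranging, r_{n-2} = r_n + 3 r_{n-1}.
r_2 = -109 + 3(33) = -10
r_1 = 33 + 3(-10) = 3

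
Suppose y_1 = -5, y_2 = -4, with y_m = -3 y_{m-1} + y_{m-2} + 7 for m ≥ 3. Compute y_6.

y_3 = -3·(-4) + (-5) + 7 = 14
y_4 = -3·14 + (-4) + 7 = -39
y_5 = -3·(-39) + 14 + 7 = 138
y_6 = -3·138 + (-39) + 7 = -446

-446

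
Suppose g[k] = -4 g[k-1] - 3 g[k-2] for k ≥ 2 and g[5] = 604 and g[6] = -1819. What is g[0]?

Rearranging, g[k-2] = (g[k] + 4 g[k-1]) / -3.
g[4] = (-1819 + 4(604)) / -3 = 597/-3 = -199
g[3] = (604 + 4(-199)) / -3 = -192/-3 = 64
g[2] = (-199 + 4(64)) / -3 = 57/-3 = -19
g[1] = (64 + 4(-19)) / -3 = -12/-3 = 4
g[0] = (-19 + 4(4)) / -3 = -3/-3 = 1

1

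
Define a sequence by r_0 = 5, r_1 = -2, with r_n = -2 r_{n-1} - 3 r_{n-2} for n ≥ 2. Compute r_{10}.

-1139

r_2 = -2*(-2) - 3*5 = -11
r_3 = -2*(-11) - 3*(-2) = 28
r_4 = -2*28 - 3*(-11) = -23
r_5 = -2*(-23) - 3*28 = -38
r_6 = -2*(-38) - 3*(-23) = 145
r_7 = -2*145 - 3*(-38) = -176
r_8 = -2*(-176) - 3*145 = -83
r_9 = -2*(-83) - 3*(-176) = 694
r_{10} = -2*694 - 3*(-83) = -1139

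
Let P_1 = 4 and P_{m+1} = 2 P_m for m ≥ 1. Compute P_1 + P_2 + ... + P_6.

252

P_2 = 2(4) = 8
P_3 = 2(8) = 16
P_4 = 2(16) = 32
P_5 = 2(32) = 64
P_6 = 2(64) = 128
Sum = 4 + 8 + 16 + 32 + 64 + 128 = 252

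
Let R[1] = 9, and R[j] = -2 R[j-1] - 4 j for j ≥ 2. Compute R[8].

-1448

R[2] = -2(9) - 8 = -26
R[3] = -2(-26) - 12 = 40
R[4] = -2(40) - 16 = -96
R[5] = -2(-96) - 20 = 172
R[6] = -2(172) - 24 = -368
R[7] = -2(-368) - 28 = 708
R[8] = -2(708) - 32 = -1448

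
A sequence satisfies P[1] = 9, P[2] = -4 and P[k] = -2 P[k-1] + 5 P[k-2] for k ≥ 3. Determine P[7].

5913

P[3] = -2·(-4) + 5·9 = 53
P[4] = -2·53 + 5·(-4) = -126
P[5] = -2·(-126) + 5·53 = 517
P[6] = -2·517 + 5·(-126) = -1664
P[7] = -2·(-1664) + 5·517 = 5913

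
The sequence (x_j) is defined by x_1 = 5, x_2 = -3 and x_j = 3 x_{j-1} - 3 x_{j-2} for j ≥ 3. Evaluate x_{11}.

x_3 = 3(-3) - 3(5) = -24
x_4 = 3(-24) - 3(-3) = -63
x_5 = 3(-63) - 3(-24) = -117
x_6 = 3(-117) - 3(-63) = -162
x_7 = 3(-162) - 3(-117) = -135
x_8 = 3(-135) - 3(-162) = 81
x_9 = 3(81) - 3(-135) = 648
x_{10} = 3(648) - 3(81) = 1701
x_{11} = 3(1701) - 3(648) = 3159

3159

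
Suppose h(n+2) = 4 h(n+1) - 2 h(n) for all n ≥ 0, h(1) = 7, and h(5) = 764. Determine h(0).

4

Let h(0) = v.
h(2) = 28 - 2v
h(3) = 98 - 8v
h(4) = 336 - 28v
h(5) = 1148 - 96v
So 1148 - 96v = 764, giving v = 4.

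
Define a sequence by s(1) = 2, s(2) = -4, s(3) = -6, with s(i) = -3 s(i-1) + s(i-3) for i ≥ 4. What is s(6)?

186

s(4) = -3(-6) + 2 = 20
s(5) = -3(20) + (-4) = -64
s(6) = -3(-64) + (-6) = 186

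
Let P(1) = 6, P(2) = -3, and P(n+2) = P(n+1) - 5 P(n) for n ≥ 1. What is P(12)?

P(3) = (-3) - 5*6 = -33
P(4) = (-33) - 5*(-3) = -18
P(5) = (-18) - 5*(-33) = 147
P(6) = 147 - 5*(-18) = 237
P(7) = 237 - 5*147 = -498
P(8) = (-498) - 5*237 = -1683
P(9) = (-1683) - 5*(-498) = 807
P(10) = 807 - 5*(-1683) = 9222
P(11) = 9222 - 5*807 = 5187
P(12) = 5187 - 5*9222 = -40923

-40923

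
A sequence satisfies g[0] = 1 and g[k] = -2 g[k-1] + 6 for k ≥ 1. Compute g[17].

131074

The fixed point is 6/(1 + 2) = 2, so g[k] - 2 = -2(g[k-1] - 2).
Hence g[k] = -1·(-2)^k + 2.
g[17] = -1·(-2)^{17} + 2 = -1·-131072 + 2 = 131074.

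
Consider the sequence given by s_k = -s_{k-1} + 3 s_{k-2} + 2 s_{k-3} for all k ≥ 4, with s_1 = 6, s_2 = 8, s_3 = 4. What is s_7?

s_4 = -4 + 3(8) + 2(6) = 32
s_5 = -32 + 3(4) + 2(8) = -4
s_6 = -(-4) + 3(32) + 2(4) = 108
s_7 = -108 + 3(-4) + 2(32) = -56

-56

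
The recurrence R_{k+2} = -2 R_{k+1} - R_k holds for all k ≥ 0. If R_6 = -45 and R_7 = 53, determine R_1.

5

Rearranging, R_{k-2} = -(R_k + 2 R_{k-1}).
R_5 = -(53 + 2(-45)) = 37
R_4 = -(-45 + 2(37)) = -29
R_3 = -(37 + 2(-29)) = 21
R_2 = -(-29 + 2(21)) = -13
R_1 = -(21 + 2(-13)) = 5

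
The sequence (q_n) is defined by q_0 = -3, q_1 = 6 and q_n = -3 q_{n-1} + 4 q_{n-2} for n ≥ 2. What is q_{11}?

7549746

q_2 = -3(6) + 4(-3) = -30
q_3 = -3(-30) + 4(6) = 114
q_4 = -3(114) + 4(-30) = -462
q_5 = -3(-462) + 4(114) = 1842
q_6 = -3(1842) + 4(-462) = -7374
q_7 = -3(-7374) + 4(1842) = 29490
q_8 = -3(29490) + 4(-7374) = -117966
q_9 = -3(-117966) + 4(29490) = 471858
q_{10} = -3(471858) + 4(-117966) = -1887438
q_{11} = -3(-1887438) + 4(471858) = 7549746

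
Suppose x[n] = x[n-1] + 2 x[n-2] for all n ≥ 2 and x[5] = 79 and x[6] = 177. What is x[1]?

Rearranging, x[n-2] = (x[n] - x[n-1]) / 2.
x[4] = (177 - 79) / 2 = 98/2 = 49
x[3] = (79 - 49) / 2 = 30/2 = 15
x[2] = (49 - 15) / 2 = 34/2 = 17
x[1] = (15 - 17) / 2 = -2/2 = -1

-1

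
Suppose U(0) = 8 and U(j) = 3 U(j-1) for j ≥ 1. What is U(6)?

5832

U(1) = 3*8 = 24
U(2) = 3*24 = 72
U(3) = 3*72 = 216
U(4) = 3*216 = 648
U(5) = 3*648 = 1944
U(6) = 3*1944 = 5832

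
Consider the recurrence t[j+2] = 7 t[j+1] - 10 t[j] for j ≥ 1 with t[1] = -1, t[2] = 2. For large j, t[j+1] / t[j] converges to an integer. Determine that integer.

5

The characteristic equation is r^2 - 7r + 10 = 0, which factors as (r - 5)(r - 2) = 0.
So the roots are 5 and 2. Since |5| > |2| and the coefficient of 5^j is non-zero, the ratio tends to 5.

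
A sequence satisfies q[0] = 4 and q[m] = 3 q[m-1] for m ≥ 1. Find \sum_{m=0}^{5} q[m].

1456

q[1] = 3*4 = 12
q[2] = 3*12 = 36
q[3] = 3*36 = 108
q[4] = 3*108 = 324
q[5] = 3*324 = 972
Sum = 4 + 12 + 36 + 108 + 324 + 972 = 1456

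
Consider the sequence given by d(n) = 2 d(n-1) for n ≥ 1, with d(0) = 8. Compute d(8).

d(1) = 2·8 = 16
d(2) = 2·16 = 32
d(3) = 2·32 = 64
d(4) = 2·64 = 128
d(5) = 2·128 = 256
d(6) = 2·256 = 512
d(7) = 2·512 = 1024
d(8) = 2·1024 = 2048

2048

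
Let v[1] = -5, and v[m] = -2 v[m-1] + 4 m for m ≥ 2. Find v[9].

v[2] = -2*(-5) + 8 = 18
v[3] = -2*18 + 12 = -24
v[4] = -2*(-24) + 16 = 64
v[5] = -2*64 + 20 = -108
v[6] = -2*(-108) + 24 = 240
v[7] = -2*240 + 28 = -452
v[8] = -2*(-452) + 32 = 936
v[9] = -2*936 + 36 = -1836

-1836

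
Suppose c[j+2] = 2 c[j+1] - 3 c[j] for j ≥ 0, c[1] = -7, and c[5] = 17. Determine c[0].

-5

Let c[0] = y.
c[2] = -14 - 3y
c[3] = -7 - 6y
c[4] = 28 - 3y
c[5] = 77 + 12y
So 77 + 12y = 17, giving y = -5.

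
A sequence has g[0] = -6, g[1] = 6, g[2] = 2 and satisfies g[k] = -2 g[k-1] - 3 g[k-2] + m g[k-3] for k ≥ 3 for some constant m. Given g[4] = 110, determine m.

4

g[3] = -22 - 6m
g[4] = 38 + 18m
So 38 + 18m = 110, giving m = 4.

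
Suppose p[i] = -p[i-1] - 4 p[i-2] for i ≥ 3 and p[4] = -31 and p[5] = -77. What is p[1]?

Rearranging, p[i-2] = (p[i] + p[i-1]) / -4.
p[3] = (-77 + (-31)) / -4 = -108/-4 = 27
p[2] = (-31 + 27) / -4 = -4/-4 = 1
p[1] = (27 + 1) / -4 = 28/-4 = -7

-7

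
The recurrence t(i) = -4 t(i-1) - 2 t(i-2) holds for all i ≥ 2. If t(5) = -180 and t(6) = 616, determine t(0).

Rearranging, t(i-2) = (t(i) + 4 t(i-1)) / -2.
t(4) = (616 + 4(-180)) / -2 = -104/-2 = 52
t(3) = (-180 + 4(52)) / -2 = 28/-2 = -14
t(2) = (52 + 4(-14)) / -2 = -4/-2 = 2
t(1) = (-14 + 4(2)) / -2 = -6/-2 = 3
t(0) = (2 + 4(3)) / -2 = 14/-2 = -7

-7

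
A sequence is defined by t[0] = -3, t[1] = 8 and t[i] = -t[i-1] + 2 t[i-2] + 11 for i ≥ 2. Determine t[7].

338

t[2] = -8 + 2(-3) + 11 = -3
t[3] = -(-3) + 2(8) + 11 = 30
t[4] = -30 + 2(-3) + 11 = -25
t[5] = -(-25) + 2(30) + 11 = 96
t[6] = -96 + 2(-25) + 11 = -135
t[7] = -(-135) + 2(96) + 11 = 338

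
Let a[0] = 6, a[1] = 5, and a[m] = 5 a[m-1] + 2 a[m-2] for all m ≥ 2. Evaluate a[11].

135471835

a[2] = 5(5) + 2(6) = 37
a[3] = 5(37) + 2(5) = 195
a[4] = 5(195) + 2(37) = 1049
a[5] = 5(1049) + 2(195) = 5635
a[6] = 5(5635) + 2(1049) = 30273
a[7] = 5(30273) + 2(5635) = 162635
a[8] = 5(162635) + 2(30273) = 873721
a[9] = 5(873721) + 2(162635) = 4693875
a[10] = 5(4693875) + 2(873721) = 25216817
a[11] = 5(25216817) + 2(4693875) = 135471835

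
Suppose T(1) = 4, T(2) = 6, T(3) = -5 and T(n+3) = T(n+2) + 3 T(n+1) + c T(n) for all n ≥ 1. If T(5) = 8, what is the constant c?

1

T(4) = 13 + 4c
T(5) = -2 + 10c
So -2 + 10c = 8, giving c = 1.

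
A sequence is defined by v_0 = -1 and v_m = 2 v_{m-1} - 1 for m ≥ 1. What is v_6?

-127

v_1 = 2·(-1) - 1 = -3
v_2 = 2·(-3) - 1 = -7
v_3 = 2·(-7) - 1 = -15
v_4 = 2·(-15) - 1 = -31
v_5 = 2·(-31) - 1 = -63
v_6 = 2·(-63) - 1 = -127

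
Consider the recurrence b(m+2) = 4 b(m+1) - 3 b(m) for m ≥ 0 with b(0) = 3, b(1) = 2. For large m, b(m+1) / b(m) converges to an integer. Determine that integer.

The characteristic equation is r^2 - 4r + 3 = 0, which factors as (r - 3)(r - 1) = 0.
So the roots are 3 and 1. Since |3| > |1| and the coefficient of 3^m is non-zero, the ratio tends to 3.

3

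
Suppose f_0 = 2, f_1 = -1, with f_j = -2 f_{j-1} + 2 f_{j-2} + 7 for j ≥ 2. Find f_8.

3895

f_2 = -2*(-1) + 2*2 + 7 = 13
f_3 = -2*13 + 2*(-1) + 7 = -21
f_4 = -2*(-21) + 2*13 + 7 = 75
f_5 = -2*75 + 2*(-21) + 7 = -185
f_6 = -2*(-185) + 2*75 + 7 = 527
f_7 = -2*527 + 2*(-185) + 7 = -1417
f_8 = -2*(-1417) + 2*527 + 7 = 3895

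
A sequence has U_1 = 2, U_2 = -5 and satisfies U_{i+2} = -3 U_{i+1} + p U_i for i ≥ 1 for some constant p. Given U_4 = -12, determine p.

-3

U_3 = 15 + 2p
U_4 = -45 - 11p
So -45 - 11p = -12, giving p = -3.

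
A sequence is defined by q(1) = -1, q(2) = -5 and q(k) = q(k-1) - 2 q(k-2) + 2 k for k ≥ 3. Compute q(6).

-5

q(3) = (-5) - 2·(-1) + 6 = 3
q(4) = 3 - 2·(-5) + 8 = 21
q(5) = 21 - 2·3 + 10 = 25
q(6) = 25 - 2·21 + 12 = -5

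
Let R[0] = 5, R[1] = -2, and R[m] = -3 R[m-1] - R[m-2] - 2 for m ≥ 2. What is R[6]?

-67

R[2] = -3·(-2) - 5 - 2 = -1
R[3] = -3·(-1) - (-2) - 2 = 3
R[4] = -3·3 - (-1) - 2 = -10
R[5] = -3·(-10) - 3 - 2 = 25
R[6] = -3·25 - (-10) - 2 = -67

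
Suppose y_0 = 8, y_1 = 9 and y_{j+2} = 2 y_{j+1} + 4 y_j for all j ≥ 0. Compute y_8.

y_2 = 2·9 + 4·8 = 50
y_3 = 2·50 + 4·9 = 136
y_4 = 2·136 + 4·50 = 472
y_5 = 2·472 + 4·136 = 1488
y_6 = 2·1488 + 4·472 = 4864
y_7 = 2·4864 + 4·1488 = 15680
y_8 = 2·15680 + 4·4864 = 50816

50816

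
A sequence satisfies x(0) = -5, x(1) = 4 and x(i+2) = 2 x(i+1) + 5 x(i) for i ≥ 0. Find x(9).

-45716

x(2) = 2*4 + 5*(-5) = -17
x(3) = 2*(-17) + 5*4 = -14
x(4) = 2*(-14) + 5*(-17) = -113
x(5) = 2*(-113) + 5*(-14) = -296
x(6) = 2*(-296) + 5*(-113) = -1157
x(7) = 2*(-1157) + 5*(-296) = -3794
x(8) = 2*(-3794) + 5*(-1157) = -13373
x(9) = 2*(-13373) + 5*(-3794) = -45716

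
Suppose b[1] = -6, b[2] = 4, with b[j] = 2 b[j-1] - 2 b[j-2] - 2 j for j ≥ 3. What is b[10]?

b[3] = 2·4 - 2·(-6) - 6 = 14
b[4] = 2·14 - 2·4 - 8 = 12
b[5] = 2·12 - 2·14 - 10 = -14
b[6] = 2·(-14) - 2·12 - 12 = -64
b[7] = 2·(-64) - 2·(-14) - 14 = -114
b[8] = 2·(-114) - 2·(-64) - 16 = -116
b[9] = 2·(-116) - 2·(-114) - 18 = -22
b[10] = 2·(-22) - 2·(-116) - 20 = 168

168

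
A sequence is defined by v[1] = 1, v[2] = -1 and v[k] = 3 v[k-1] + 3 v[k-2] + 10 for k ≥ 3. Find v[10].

v[3] = 3·(-1) + 3·1 + 10 = 10
v[4] = 3·10 + 3·(-1) + 10 = 37
v[5] = 3·37 + 3·10 + 10 = 151
v[6] = 3·151 + 3·37 + 10 = 574
v[7] = 3·574 + 3·151 + 10 = 2185
v[8] = 3·2185 + 3·574 + 10 = 8287
v[9] = 3·8287 + 3·2185 + 10 = 31426
v[10] = 3·31426 + 3·8287 + 10 = 119149

119149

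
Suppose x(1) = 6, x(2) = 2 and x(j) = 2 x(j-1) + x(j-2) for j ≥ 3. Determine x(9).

x(3) = 2·2 + 6 = 10
x(4) = 2·10 + 2 = 22
x(5) = 2·22 + 10 = 54
x(6) = 2·54 + 22 = 130
x(7) = 2·130 + 54 = 314
x(8) = 2·314 + 130 = 758
x(9) = 2·758 + 314 = 1830

1830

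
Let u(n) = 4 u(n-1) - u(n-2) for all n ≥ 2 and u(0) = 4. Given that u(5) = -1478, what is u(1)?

-6

Let u(1) = z.
u(2) = -4 + 4z
u(3) = -16 + 15z
u(4) = -60 + 56z
u(5) = -224 + 209z
So -224 + 209z = -1478, giving z = -6.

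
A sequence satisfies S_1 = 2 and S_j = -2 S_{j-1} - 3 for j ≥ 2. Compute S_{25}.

The fixed point is -3/(1 + 2) = -1, so S_j + 1 = -2(S_{j-1} + 1).
Hence S_j = 3·(-2)^{j-1} - 1.
S_{25} = 3·(-2)^{24} - 1 = 3·16777216 - 1 = 50331647.

50331647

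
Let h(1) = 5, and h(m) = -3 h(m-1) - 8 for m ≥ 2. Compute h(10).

-137783

h(2) = -3·5 - 8 = -23
h(3) = -3·(-23) - 8 = 61
h(4) = -3·61 - 8 = -191
h(5) = -3·(-191) - 8 = 565
h(6) = -3·565 - 8 = -1703
h(7) = -3·(-1703) - 8 = 5101
h(8) = -3·5101 - 8 = -15311
h(9) = -3·(-15311) - 8 = 45925
h(10) = -3·45925 - 8 = -137783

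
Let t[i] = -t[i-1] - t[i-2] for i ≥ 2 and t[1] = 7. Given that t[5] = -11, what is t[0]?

Let t[0] = x.
t[2] = -7 - x
t[3] = x
t[4] = 7
t[5] = -7 - x
So -7 - x = -11, giving x = 4.

4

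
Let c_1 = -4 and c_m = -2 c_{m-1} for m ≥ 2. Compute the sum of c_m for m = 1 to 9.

c_2 = -2*(-4) = 8
c_3 = -2*8 = -16
c_4 = -2*(-16) = 32
c_5 = -2*32 = -64
c_6 = -2*(-64) = 128
c_7 = -2*128 = -256
c_8 = -2*(-256) = 512
c_9 = -2*512 = -1024
Sum = (-4) + 8 + (-16) + 32 + (-64) + 128 + (-256) + 512 + (-1024) = -684

-684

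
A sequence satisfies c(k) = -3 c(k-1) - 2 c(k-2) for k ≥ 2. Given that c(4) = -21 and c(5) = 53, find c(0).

9

Rearranging, c(k-2) = (c(k) + 3 c(k-1)) / -2.
c(3) = (53 + 3(-21)) / -2 = -10/-2 = 5
c(2) = (-21 + 3(5)) / -2 = -6/-2 = 3
c(1) = (5 + 3(3)) / -2 = 14/-2 = -7
c(0) = (3 + 3(-7)) / -2 = -18/-2 = 9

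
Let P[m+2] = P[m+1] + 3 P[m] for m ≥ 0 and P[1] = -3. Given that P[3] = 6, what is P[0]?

Let P[0] = w.
P[2] = -3 + 3w
P[3] = -12 + 3w
So -12 + 3w = 6, giving w = 6.

6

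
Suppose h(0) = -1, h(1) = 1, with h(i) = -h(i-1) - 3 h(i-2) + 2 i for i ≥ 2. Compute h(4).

h(2) = -1 - 3·(-1) + 4 = 6
h(3) = -6 - 3·1 + 6 = -3
h(4) = -(-3) - 3·6 + 8 = -7

-7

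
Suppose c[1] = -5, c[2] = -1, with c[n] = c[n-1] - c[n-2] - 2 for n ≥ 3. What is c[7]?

-5

c[3] = (-1) - (-5) - 2 = 2
c[4] = 2 - (-1) - 2 = 1
c[5] = 1 - 2 - 2 = -3
c[6] = (-3) - 1 - 2 = -6
c[7] = (-6) - (-3) - 2 = -5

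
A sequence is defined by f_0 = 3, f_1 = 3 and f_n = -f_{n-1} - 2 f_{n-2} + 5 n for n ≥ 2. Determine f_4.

10

f_2 = -3 - 2·3 + 10 = 1
f_3 = -1 - 2·3 + 15 = 8
f_4 = -8 - 2·1 + 20 = 10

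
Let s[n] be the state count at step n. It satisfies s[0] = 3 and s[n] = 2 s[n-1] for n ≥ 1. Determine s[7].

s[1] = 2*3 = 6
s[2] = 2*6 = 12
s[3] = 2*12 = 24
s[4] = 2*24 = 48
s[5] = 2*48 = 96
s[6] = 2*96 = 192
s[7] = 2*192 = 384

384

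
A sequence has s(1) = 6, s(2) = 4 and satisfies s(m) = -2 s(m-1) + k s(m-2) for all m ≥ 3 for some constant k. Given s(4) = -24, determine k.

s(3) = -8 + 6k
s(4) = 16 - 8k
So 16 - 8k = -24, giving k = 5.

5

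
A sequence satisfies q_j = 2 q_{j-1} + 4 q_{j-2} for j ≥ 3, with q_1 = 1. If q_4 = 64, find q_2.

Let q_2 = x.
q_3 = 4 + 2x
q_4 = 8 + 8x
So 8 + 8x = 64, giving x = 7.

7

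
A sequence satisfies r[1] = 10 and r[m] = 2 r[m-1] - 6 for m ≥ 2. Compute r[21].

The fixed point is -6/(1 - 2) = 6, so r[m] - 6 = 2(r[m-1] - 6).
Hence r[m] = 4·2^{m-1} + 6.
r[21] = 4·2^{20} + 6 = 4·1048576 + 6 = 4194310.

4194310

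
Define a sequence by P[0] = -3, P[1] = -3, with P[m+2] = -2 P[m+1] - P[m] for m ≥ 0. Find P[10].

P[2] = -2·(-3) - (-3) = 9
P[3] = -2·9 - (-3) = -15
P[4] = -2·(-15) - 9 = 21
P[5] = -2·21 - (-15) = -27
P[6] = -2·(-27) - 21 = 33
P[7] = -2·33 - (-27) = -39
P[8] = -2·(-39) - 33 = 45
P[9] = -2·45 - (-39) = -51
P[10] = -2·(-51) - 45 = 57

57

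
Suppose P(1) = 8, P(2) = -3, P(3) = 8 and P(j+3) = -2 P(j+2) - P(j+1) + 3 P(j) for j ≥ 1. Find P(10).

P(4) = -2*8 - (-3) + 3*8 = 11
P(5) = -2*11 - 8 + 3*(-3) = -39
P(6) = -2*(-39) - 11 + 3*8 = 91
P(7) = -2*91 - (-39) + 3*11 = -110
P(8) = -2*(-110) - 91 + 3*(-39) = 12
P(9) = -2*12 - (-110) + 3*91 = 359
P(10) = -2*359 - 12 + 3*(-110) = -1060

-1060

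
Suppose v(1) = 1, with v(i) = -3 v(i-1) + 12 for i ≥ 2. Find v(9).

-13119

v(2) = -3·1 + 12 = 9
v(3) = -3·9 + 12 = -15
v(4) = -3·(-15) + 12 = 57
v(5) = -3·57 + 12 = -159
v(6) = -3·(-159) + 12 = 489
v(7) = -3·489 + 12 = -1455
v(8) = -3·(-1455) + 12 = 4377
v(9) = -3·4377 + 12 = -13119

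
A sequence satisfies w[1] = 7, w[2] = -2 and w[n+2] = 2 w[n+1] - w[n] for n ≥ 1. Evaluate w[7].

-47

w[3] = 2*(-2) - 7 = -11
w[4] = 2*(-11) - (-2) = -20
w[5] = 2*(-20) - (-11) = -29
w[6] = 2*(-29) - (-20) = -38
w[7] = 2*(-38) - (-29) = -47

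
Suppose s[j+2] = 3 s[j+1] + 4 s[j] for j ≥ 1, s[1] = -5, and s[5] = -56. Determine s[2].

Let s[2] = v.
s[3] = -20 + 3v
s[4] = -60 + 13v
s[5] = -260 + 51v
So -260 + 51v = -56, giving v = 4.

4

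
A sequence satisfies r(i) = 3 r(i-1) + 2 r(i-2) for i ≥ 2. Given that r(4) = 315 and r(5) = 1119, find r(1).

3

Rearranging, r(i-2) = (r(i) - 3 r(i-1)) / 2.
r(3) = (1119 - 3(315)) / 2 = 174/2 = 87
r(2) = (315 - 3(87)) / 2 = 54/2 = 27
r(1) = (87 - 3(27)) / 2 = 6/2 = 3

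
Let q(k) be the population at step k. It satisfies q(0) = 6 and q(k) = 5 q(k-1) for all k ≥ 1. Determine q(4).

3750

q(1) = 5(6) = 30
q(2) = 5(30) = 150
q(3) = 5(150) = 750
q(4) = 5(750) = 3750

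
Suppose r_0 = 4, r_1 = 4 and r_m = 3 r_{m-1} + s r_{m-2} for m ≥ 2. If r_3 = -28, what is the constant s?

r_2 = 12 + 4s
r_3 = 36 + 16s
So 36 + 16s = -28, giving s = -4.

-4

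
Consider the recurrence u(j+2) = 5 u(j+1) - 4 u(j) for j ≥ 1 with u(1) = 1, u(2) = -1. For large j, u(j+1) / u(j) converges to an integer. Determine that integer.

4

The characteristic equation is r^2 - 5r + 4 = 0, which factors as (r - 4)(r - 1) = 0.
So the roots are 4 and 1. Since |4| > |1| and the coefficient of 4^j is non-zero, the ratio tends to 4.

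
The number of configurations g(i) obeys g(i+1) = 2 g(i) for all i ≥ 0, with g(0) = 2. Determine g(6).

128

g(1) = 2·2 = 4
g(2) = 2·4 = 8
g(3) = 2·8 = 16
g(4) = 2·16 = 32
g(5) = 2·32 = 64
g(6) = 2·64 = 128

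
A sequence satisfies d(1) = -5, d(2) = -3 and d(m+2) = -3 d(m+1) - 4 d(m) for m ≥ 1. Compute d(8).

1173

d(3) = -3(-3) - 4(-5) = 29
d(4) = -3(29) - 4(-3) = -75
d(5) = -3(-75) - 4(29) = 109
d(6) = -3(109) - 4(-75) = -27
d(7) = -3(-27) - 4(109) = -355
d(8) = -3(-355) - 4(-27) = 1173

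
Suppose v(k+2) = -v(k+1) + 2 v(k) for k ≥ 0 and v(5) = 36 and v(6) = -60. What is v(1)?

6

Rearranging, v(k-2) = (v(k) + v(k-1)) / 2.
v(4) = (-60 + 36) / 2 = -24/2 = -12
v(3) = (36 + (-12)) / 2 = 24/2 = 12
v(2) = (-12 + 12) / 2 = 0/2 = 0
v(1) = (12 + 0) / 2 = 12/2 = 6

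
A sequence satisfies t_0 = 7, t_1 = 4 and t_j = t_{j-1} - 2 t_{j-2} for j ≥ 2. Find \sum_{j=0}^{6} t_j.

57

t_2 = 4 - 2·7 = -10
t_3 = (-10) - 2·4 = -18
t_4 = (-18) - 2·(-10) = 2
t_5 = 2 - 2·(-18) = 38
t_6 = 38 - 2·2 = 34
Sum = 7 + 4 + (-10) + (-18) + 2 + 38 + 34 = 57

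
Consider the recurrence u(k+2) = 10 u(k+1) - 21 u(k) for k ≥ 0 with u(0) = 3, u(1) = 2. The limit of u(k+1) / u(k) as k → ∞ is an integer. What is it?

7

The characteristic equation is r^2 - 10r + 21 = 0, which factors as (r - 7)(r - 3) = 0.
So the roots are 7 and 3. Since |7| > |3| and the coefficient of 7^k is non-zero, the ratio tends to 7.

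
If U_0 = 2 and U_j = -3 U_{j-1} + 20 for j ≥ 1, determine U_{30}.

The fixed point is 20/(1 + 3) = 5, so U_j - 5 = -3(U_{j-1} - 5).
Hence U_j = -3·(-3)^j + 5.
U_{30} = -3·(-3)^{30} + 5 = -3·205891132094649 + 5 = -617673396283942.

-617673396283942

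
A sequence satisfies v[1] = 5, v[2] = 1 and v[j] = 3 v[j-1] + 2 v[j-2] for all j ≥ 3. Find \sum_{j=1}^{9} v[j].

v[3] = 3·1 + 2·5 = 13
v[4] = 3·13 + 2·1 = 41
v[5] = 3·41 + 2·13 = 149
v[6] = 3·149 + 2·41 = 529
v[7] = 3·529 + 2·149 = 1885
v[8] = 3·1885 + 2·529 = 6713
v[9] = 3·6713 + 2·1885 = 23909
Sum = 5 + 1 + 13 + 41 + 149 + 529 + 1885 + 6713 + 23909 = 33245

33245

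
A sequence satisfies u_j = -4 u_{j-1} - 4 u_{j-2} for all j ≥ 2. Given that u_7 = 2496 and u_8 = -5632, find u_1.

9

Rearranging, u_{j-2} = (u_j + 4 u_{j-1}) / -4.
u_6 = (-5632 + 4·2496) / -4 = 4352/-4 = -1088
u_5 = (2496 + 4·(-1088)) / -4 = -1856/-4 = 464
u_4 = (-1088 + 4·464) / -4 = 768/-4 = -192
u_3 = (464 + 4·(-192)) / -4 = -304/-4 = 76
u_2 = (-192 + 4·76) / -4 = 112/-4 = -28
u_1 = (76 + 4·(-28)) / -4 = -36/-4 = 9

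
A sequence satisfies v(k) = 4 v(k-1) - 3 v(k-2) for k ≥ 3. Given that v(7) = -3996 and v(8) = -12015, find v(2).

Rearranging, v(k-2) = (v(k) - 4 v(k-1)) / -3.
v(6) = (-12015 - 4(-3996)) / -3 = 3969/-3 = -1323
v(5) = (-3996 - 4(-1323)) / -3 = 1296/-3 = -432
v(4) = (-1323 - 4(-432)) / -3 = 405/-3 = -135
v(3) = (-432 - 4(-135)) / -3 = 108/-3 = -36
v(2) = (-135 - 4(-36)) / -3 = 9/-3 = -3

-3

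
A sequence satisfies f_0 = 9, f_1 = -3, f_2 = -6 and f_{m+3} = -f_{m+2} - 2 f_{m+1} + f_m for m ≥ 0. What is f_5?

f_3 = -(-6) - 2(-3) + 9 = 21
f_4 = -21 - 2(-6) + (-3) = -12
f_5 = -(-12) - 2(21) + (-6) = -36

-36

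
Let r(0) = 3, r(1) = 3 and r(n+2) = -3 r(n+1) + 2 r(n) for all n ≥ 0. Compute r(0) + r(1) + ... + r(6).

-501

r(2) = -3*3 + 2*3 = -3
r(3) = -3*(-3) + 2*3 = 15
r(4) = -3*15 + 2*(-3) = -51
r(5) = -3*(-51) + 2*15 = 183
r(6) = -3*183 + 2*(-51) = -651
Sum = 3 + 3 + (-3) + 15 + (-51) + 183 + (-651) = -501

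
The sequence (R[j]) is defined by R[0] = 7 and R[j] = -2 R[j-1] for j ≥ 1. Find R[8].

R[1] = -2·7 = -14
R[2] = -2·(-14) = 28
R[3] = -2·28 = -56
R[4] = -2·(-56) = 112
R[5] = -2·112 = -224
R[6] = -2·(-224) = 448
R[7] = -2·448 = -896
R[8] = -2·(-896) = 1792

1792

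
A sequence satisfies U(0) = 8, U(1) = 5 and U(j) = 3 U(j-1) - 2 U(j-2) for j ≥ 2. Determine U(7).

-373

U(2) = 3*5 - 2*8 = -1
U(3) = 3*(-1) - 2*5 = -13
U(4) = 3*(-13) - 2*(-1) = -37
U(5) = 3*(-37) - 2*(-13) = -85
U(6) = 3*(-85) - 2*(-37) = -181
U(7) = 3*(-181) - 2*(-85) = -373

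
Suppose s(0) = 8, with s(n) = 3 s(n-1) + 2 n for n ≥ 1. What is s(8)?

62320

s(1) = 3(8) + 2 = 26
s(2) = 3(26) + 4 = 82
s(3) = 3(82) + 6 = 252
s(4) = 3(252) + 8 = 764
s(5) = 3(764) + 10 = 2302
s(6) = 3(2302) + 12 = 6918
s(7) = 3(6918) + 14 = 20768
s(8) = 3(20768) + 16 = 62320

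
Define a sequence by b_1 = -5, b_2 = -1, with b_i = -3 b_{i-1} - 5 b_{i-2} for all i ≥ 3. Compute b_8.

b_3 = -3·(-1) - 5·(-5) = 28
b_4 = -3·28 - 5·(-1) = -79
b_5 = -3·(-79) - 5·28 = 97
b_6 = -3·97 - 5·(-79) = 104
b_7 = -3·104 - 5·97 = -797
b_8 = -3·(-797) - 5·104 = 1871

1871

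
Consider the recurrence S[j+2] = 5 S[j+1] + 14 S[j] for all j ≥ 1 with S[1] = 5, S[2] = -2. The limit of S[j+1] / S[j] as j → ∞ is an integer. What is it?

7

The characteristic equation is r^2 - 5r - 14 = 0, which factors as (r - 7)(r + 2) = 0.
So the roots are 7 and -2. Since |7| > |-2| and the coefficient of 7^j is non-zero, the ratio tends to 7.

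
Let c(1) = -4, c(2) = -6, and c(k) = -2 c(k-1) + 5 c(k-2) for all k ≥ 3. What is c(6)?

c(3) = -2(-6) + 5(-4) = -8
c(4) = -2(-8) + 5(-6) = -14
c(5) = -2(-14) + 5(-8) = -12
c(6) = -2(-12) + 5(-14) = -46

-46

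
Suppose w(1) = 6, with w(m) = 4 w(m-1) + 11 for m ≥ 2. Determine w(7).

39591

w(2) = 4*6 + 11 = 35
w(3) = 4*35 + 11 = 151
w(4) = 4*151 + 11 = 615
w(5) = 4*615 + 11 = 2471
w(6) = 4*2471 + 11 = 9895
w(7) = 4*9895 + 11 = 39591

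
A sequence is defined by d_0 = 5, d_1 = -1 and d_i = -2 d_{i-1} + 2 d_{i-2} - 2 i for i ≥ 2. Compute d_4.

56

d_2 = -2*(-1) + 2*5 - 4 = 8
d_3 = -2*8 + 2*(-1) - 6 = -24
d_4 = -2*(-24) + 2*8 - 8 = 56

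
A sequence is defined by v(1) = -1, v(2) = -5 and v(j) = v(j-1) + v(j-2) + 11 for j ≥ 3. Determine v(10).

403

v(3) = (-5) + (-1) + 11 = 5
v(4) = 5 + (-5) + 11 = 11
v(5) = 11 + 5 + 11 = 27
v(6) = 27 + 11 + 11 = 49
v(7) = 49 + 27 + 11 = 87
v(8) = 87 + 49 + 11 = 147
v(9) = 147 + 87 + 11 = 245
v(10) = 245 + 147 + 11 = 403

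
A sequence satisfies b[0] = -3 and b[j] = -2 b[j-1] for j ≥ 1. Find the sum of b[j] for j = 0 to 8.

b[1] = -2(-3) = 6
b[2] = -2(6) = -12
b[3] = -2(-12) = 24
b[4] = -2(24) = -48
b[5] = -2(-48) = 96
b[6] = -2(96) = -192
b[7] = -2(-192) = 384
b[8] = -2(384) = -768
Sum = (-3) + 6 + (-12) + 24 + (-48) + 96 + (-192) + 384 + (-768) = -513

-513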